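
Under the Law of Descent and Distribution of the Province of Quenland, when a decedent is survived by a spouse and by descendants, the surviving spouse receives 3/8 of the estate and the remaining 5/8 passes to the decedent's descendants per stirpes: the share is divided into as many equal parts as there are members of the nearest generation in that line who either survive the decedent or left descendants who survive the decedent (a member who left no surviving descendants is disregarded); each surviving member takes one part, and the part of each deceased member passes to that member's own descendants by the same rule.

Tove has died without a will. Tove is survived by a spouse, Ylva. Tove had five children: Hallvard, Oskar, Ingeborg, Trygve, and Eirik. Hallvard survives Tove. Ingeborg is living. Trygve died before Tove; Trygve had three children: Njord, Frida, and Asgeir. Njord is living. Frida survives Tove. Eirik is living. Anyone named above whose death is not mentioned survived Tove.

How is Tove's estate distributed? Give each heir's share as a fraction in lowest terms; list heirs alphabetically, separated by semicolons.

Asgeir 1/24; Eirik 1/8; Frida 1/24; Hallvard 1/8; Ingeborg 1/8; Njord 1/24; Oskar 1/8; Ylva 3/8

Ylva, as surviving spouse, takes 3/8.
The remaining 5/8 passes to Tove's descendants per stirpes.
The 5/8 is divided into 5 equal shares of 1/8 among Hallvard, Oskar, Ingeborg, Trygve, Eirik.
Hallvard is living and takes 1/8.
Oskar is living and takes 1/8.
Ingeborg is living and takes 1/8.
Trygve predeceased; the 1/8 allotted to Trygve's branch passes to Trygve's issue by representation.
The 1/8 is divided into 3 equal shares of 1/24 among Njord, Frida, Asgeir.
Njord is living and takes 1/24.
Frida is living and takes 1/24.
Asgeir is living and takes 1/24.
Eirik is living and takes 1/8.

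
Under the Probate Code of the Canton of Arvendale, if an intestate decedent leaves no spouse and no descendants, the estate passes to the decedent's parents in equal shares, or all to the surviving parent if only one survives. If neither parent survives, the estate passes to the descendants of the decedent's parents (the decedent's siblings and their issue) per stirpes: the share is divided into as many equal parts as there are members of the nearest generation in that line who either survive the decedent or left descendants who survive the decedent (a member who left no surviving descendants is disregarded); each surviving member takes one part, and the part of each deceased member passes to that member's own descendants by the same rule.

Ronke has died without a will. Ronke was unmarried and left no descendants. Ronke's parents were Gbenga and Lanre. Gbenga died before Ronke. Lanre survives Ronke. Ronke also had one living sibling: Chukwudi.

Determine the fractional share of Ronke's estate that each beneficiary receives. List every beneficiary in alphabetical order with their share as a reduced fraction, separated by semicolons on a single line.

Only one parent, Lanre, survives, so Lanre takes the entire estate. The siblings take nothing because a surviving parent has priority.

Lanre 1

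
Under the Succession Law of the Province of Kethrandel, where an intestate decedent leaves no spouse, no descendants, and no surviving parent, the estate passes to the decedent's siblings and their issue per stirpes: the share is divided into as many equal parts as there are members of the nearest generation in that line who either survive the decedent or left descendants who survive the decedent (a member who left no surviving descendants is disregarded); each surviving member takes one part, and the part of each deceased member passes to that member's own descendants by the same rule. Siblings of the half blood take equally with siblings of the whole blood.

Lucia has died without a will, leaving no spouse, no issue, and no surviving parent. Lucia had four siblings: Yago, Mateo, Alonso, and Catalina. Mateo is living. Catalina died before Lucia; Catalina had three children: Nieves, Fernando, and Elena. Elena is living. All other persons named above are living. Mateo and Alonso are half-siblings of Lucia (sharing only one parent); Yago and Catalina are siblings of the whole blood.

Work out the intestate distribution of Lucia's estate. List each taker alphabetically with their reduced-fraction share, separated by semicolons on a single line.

No spouse, descendants, or parent survives, so the estate passes to Lucia's siblings per stirpes.
Half-blood and whole-blood siblings take equally under the stated rule.
The estate is divided into 4 equal shares of 1/4 among Yago, Mateo, Alonso, Catalina.
Yago is living and takes 1/4.
Mateo is living and takes 1/4.
Alonso is living and takes 1/4.
Catalina predeceased; the 1/4 allotted to Catalina's branch passes to Catalina's issue by representation.
The 1/4 is divided into 3 equal shares of 1/12 among Nieves, Fernando, Elena.
Nieves is living and takes 1/12.
Fernando is living and takes 1/12.
Elena is living and takes 1/12.

Alonso 1/4; Elena 1/12; Fernando 1/12; Mateo 1/4; Nieves 1/12; Yago 1/4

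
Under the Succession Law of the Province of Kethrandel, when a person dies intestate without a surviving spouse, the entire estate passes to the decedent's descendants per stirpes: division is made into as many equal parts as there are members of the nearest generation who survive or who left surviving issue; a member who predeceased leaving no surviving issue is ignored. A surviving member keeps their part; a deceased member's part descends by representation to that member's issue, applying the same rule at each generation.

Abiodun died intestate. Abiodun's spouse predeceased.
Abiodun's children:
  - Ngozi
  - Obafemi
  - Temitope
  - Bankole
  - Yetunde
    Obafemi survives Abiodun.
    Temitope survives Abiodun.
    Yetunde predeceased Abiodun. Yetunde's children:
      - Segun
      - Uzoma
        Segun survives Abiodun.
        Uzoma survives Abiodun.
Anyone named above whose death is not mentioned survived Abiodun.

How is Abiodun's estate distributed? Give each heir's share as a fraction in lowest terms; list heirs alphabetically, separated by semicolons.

Bankole 1/5; Ngozi 1/5; Obafemi 1/5; Segun 1/10; Temitope 1/5; Uzoma 1/10

There is no surviving spouse, so the entire estate passes to Abiodun's descendants per stirpes.
The estate is divided into 5 equal shares of 1/5 among Ngozi, Obafemi, Temitope, Bankole, Yetunde.
Ngozi is living and takes 1/5.
Obafemi is living and takes 1/5.
Temitope is living and takes 1/5.
Bankole is living and takes 1/5.
Yetunde predeceased; the 1/5 allotted to Yetunde's branch passes to Yetunde's issue by representation.
The 1/5 is divided into 2 equal shares of 1/10 among Segun, Uzoma.
Segun is living and takes 1/10.
Uzoma is living and takes 1/10.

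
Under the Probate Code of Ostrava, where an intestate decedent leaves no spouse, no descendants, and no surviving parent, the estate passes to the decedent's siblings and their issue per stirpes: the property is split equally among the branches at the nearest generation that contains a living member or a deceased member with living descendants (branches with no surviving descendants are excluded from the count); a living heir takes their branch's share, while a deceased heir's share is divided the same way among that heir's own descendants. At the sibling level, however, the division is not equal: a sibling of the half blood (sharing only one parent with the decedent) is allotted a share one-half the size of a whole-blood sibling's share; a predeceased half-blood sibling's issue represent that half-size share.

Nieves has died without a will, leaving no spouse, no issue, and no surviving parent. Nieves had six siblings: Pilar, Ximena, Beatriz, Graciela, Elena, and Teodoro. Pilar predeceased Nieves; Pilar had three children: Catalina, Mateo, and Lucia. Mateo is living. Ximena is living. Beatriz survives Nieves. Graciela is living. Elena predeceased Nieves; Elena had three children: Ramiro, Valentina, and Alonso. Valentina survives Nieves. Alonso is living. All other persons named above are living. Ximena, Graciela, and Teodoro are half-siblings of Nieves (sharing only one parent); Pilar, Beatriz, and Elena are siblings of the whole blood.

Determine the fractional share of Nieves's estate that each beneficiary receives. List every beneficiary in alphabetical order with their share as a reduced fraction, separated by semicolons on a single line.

No spouse, descendants, or parent survives, so the estate passes to Nieves's siblings per stirpes.
Half-blood siblings count for one-half the weight of whole-blood siblings at the initial division.
Dividing 1 in proportion to weights (total weight 9/2): Pilar (weight 1) → 2/9; Ximena (weight 1/2) → 1/9; Beatriz (weight 1) → 2/9; Graciela (weight 1/2) → 1/9; Elena (weight 1) → 2/9; Teodoro (weight 1/2) → 1/9.
Pilar predeceased; the 2/9 allotted to Pilar's branch passes to Pilar's issue by representation.
The 2/9 is divided into 3 equal shares of 2/27 among Catalina, Mateo, Lucia.
Catalina is living and takes 2/27.
Mateo is living and takes 2/27.
Lucia is living and takes 2/27.
Ximena is living and takes 1/9.
Beatriz is living and takes 2/9.
Graciela is living and takes 1/9.
Elena predeceased; the 2/9 allotted to Elena's branch passes to Elena's issue by representation.
The 2/9 is divided into 3 equal shares of 2/27 among Ramiro, Valentina, Alonso.
Ramiro is living and takes 2/27.
Valentina is living and takes 2/27.
Alonso is living and takes 2/27.
Teodoro is living and takes 1/9.

Alonso 2/27; Beatriz 2/9; Catalina 2/27; Graciela 1/9; Lucia 2/27; Mateo 2/27; Ramiro 2/27; Teodoro 1/9; Valentina 2/27; Ximena 1/9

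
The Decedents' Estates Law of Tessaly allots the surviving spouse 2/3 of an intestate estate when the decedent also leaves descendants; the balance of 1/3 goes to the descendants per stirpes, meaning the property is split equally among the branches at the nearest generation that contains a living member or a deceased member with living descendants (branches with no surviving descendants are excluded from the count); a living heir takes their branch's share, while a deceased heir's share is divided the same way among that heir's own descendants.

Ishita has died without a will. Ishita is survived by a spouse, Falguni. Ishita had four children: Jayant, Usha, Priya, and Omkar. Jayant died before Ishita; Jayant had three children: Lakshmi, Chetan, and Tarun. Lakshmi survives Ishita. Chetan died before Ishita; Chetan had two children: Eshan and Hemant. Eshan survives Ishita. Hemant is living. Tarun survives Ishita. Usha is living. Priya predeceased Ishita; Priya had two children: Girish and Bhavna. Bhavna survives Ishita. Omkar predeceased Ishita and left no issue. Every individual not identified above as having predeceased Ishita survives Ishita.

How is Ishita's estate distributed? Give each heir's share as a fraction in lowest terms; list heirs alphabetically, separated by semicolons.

Falguni, as surviving spouse, takes 2/3.
The remaining 1/3 passes to Ishita's descendants per stirpes.
Omkar left no surviving issue, so that branch lapses and is disregarded.
The 1/3 is divided into 3 equal shares of 1/9 among Jayant, Usha, Priya.
Jayant predeceased; the 1/9 allotted to Jayant's branch passes to Jayant's issue by representation.
The 1/9 is divided into 3 equal shares of 1/27 among Lakshmi, Chetan, Tarun.
Lakshmi is living and takes 1/27.
Chetan predeceased; the 1/27 allotted to Chetan's branch passes to Chetan's issue by representation.
The 1/27 is divided into 2 equal shares of 1/54 among Eshan, Hemant.
Eshan is living and takes 1/54.
Hemant is living and takes 1/54.
Tarun is living and takes 1/27.
Usha is living and takes 1/9.
Priya predeceased; the 1/9 allotted to Priya's branch passes to Priya's issue by representation.
The 1/9 is divided into 2 equal shares of 1/18 among Girish, Bhavna.
Girish is living and takes 1/18.
Bhavna is living and takes 1/18.

Bhavna 1/18; Eshan 1/54; Falguni 2/3; Girish 1/18; Hemant 1/54; Lakshmi 1/27; Tarun 1/27; Usha 1/9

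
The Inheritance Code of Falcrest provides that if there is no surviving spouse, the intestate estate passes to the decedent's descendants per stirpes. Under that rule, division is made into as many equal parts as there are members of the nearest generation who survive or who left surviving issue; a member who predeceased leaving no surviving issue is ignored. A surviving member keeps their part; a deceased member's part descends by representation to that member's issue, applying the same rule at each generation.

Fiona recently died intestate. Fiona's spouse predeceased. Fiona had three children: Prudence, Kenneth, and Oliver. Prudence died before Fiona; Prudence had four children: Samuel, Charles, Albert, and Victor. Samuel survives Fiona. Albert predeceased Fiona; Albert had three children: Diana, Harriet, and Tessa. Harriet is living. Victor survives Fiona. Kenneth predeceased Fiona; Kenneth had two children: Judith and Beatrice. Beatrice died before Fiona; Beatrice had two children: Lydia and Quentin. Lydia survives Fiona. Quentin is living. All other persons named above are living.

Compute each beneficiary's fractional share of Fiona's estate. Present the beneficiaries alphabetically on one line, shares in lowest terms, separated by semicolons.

Charles 1/12; Diana 1/36; Harriet 1/36; Judith 1/6; Lydia 1/12; Oliver 1/3; Quentin 1/12; Samuel 1/12; Tessa 1/36; Victor 1/12

There is no surviving spouse, so the entire estate passes to Fiona's descendants per stirpes.
The estate is divided into 3 equal shares of 1/3 among Prudence, Kenneth, Oliver.
Prudence predeceased; the 1/3 allotted to Prudence's branch passes to Prudence's issue by representation.
The 1/3 is divided into 4 equal shares of 1/12 among Samuel, Charles, Albert, Victor.
Samuel is living and takes 1/12.
Charles is living and takes 1/12.
Albert predeceased; the 1/12 allotted to Albert's branch passes to Albert's issue by representation.
The 1/12 is divided into 3 equal shares of 1/36 among Diana, Harriet, Tessa.
Diana is living and takes 1/36.
Harriet is living and takes 1/36.
Tessa is living and takes 1/36.
Victor is living and takes 1/12.
Kenneth predeceased; the 1/3 allotted to Kenneth's branch passes to Kenneth's issue by representation.
The 1/3 is divided into 2 equal shares of 1/6 among Judith, Beatrice.
Judith is living and takes 1/6.
Beatrice predeceased; the 1/6 allotted to Beatrice's branch passes to Beatrice's issue by representation.
The 1/6 is divided into 2 equal shares of 1/12 among Lydia, Quentin.
Lydia is living and takes 1/12.
Quentin is living and takes 1/12.
Oliver is living and takes 1/3.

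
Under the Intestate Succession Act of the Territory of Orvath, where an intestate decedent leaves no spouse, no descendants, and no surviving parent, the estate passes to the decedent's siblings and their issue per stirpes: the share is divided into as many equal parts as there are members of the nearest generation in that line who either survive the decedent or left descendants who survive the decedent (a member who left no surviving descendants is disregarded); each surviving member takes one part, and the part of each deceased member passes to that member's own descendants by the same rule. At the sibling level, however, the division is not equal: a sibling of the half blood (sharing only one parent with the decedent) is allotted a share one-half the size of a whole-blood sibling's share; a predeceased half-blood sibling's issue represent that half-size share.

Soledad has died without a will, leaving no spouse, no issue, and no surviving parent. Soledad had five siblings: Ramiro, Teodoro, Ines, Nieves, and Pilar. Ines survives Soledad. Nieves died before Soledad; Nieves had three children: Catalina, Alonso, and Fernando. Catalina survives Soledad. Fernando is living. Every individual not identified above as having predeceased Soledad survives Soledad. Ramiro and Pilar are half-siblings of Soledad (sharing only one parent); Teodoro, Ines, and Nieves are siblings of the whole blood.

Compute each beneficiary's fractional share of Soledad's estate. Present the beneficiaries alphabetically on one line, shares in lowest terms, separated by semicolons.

No spouse, descendants, or parent survives, so the estate passes to Soledad's siblings per stirpes.
Half-blood siblings count for one-half the weight of whole-blood siblings at the initial division.
Dividing 1 in proportion to weights (total weight 4): Ramiro (weight 1/2) → 1/8; Teodoro (weight 1) → 1/4; Ines (weight 1) → 1/4; Nieves (weight 1) → 1/4; Pilar (weight 1/2) → 1/8.
Ramiro is living and takes 1/8.
Teodoro is living and takes 1/4.
Ines is living and takes 1/4.
Nieves predeceased; the 1/4 allotted to Nieves's branch passes to Nieves's issue by representation.
The 1/4 is divided into 3 equal shares of 1/12 among Catalina, Alonso, Fernando.
Catalina is living and takes 1/12.
Alonso is living and takes 1/12.
Fernando is living and takes 1/12.
Pilar is living and takes 1/8.

Alonso 1/12; Catalina 1/12; Fernando 1/12; Ines 1/4; Pilar 1/8; Ramiro 1/8; Teodoro 1/4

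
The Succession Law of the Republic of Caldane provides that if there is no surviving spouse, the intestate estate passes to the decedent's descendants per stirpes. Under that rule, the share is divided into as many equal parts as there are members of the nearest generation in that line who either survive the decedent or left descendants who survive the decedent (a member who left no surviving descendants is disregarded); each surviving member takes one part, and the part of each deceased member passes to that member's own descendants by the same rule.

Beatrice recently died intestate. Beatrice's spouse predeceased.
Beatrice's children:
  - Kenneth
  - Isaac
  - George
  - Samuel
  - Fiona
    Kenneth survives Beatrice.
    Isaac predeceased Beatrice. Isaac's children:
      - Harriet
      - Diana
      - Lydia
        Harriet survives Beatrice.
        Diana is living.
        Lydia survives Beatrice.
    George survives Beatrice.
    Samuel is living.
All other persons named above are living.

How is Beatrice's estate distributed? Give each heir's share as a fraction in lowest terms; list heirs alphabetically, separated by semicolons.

Diana 1/15; Fiona 1/5; George 1/5; Harriet 1/15; Kenneth 1/5; Lydia 1/15; Samuel 1/5

There is no surviving spouse, so the entire estate passes to Beatrice's descendants per stirpes.
The estate is divided into 5 equal shares of 1/5 among Kenneth, Isaac, George, Samuel, Fiona.
Kenneth is living and takes 1/5.
Isaac predeceased; the 1/5 allotted to Isaac's branch passes to Isaac's issue by representation.
The 1/5 is divided into 3 equal shares of 1/15 among Harriet, Diana, Lydia.
Harriet is living and takes 1/15.
Diana is living and takes 1/15.
Lydia is living and takes 1/15.
George is living and takes 1/5.
Samuel is living and takes 1/5.
Fiona is living and takes 1/5.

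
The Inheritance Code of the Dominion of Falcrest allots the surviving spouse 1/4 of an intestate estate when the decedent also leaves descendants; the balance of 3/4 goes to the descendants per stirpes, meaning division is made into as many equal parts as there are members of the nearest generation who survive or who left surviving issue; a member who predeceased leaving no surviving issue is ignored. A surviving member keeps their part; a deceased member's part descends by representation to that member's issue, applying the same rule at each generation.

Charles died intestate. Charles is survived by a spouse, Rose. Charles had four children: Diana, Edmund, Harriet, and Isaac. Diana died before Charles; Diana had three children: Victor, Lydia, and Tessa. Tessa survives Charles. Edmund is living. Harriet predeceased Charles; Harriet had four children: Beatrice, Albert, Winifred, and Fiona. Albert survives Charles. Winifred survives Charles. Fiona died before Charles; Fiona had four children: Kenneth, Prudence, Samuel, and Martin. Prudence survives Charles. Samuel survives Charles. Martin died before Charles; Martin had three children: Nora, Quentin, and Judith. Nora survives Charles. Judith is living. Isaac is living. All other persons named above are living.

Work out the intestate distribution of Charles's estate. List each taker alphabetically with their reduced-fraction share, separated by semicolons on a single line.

Rose, as surviving spouse, takes 1/4.
The remaining 3/4 passes to Charles's descendants per stirpes.
The 3/4 is divided into 4 equal shares of 3/16 among Diana, Edmund, Harriet, Isaac.
Diana predeceased; the 3/16 allotted to Diana's branch passes to Diana's issue by representation.
The 3/16 is divided into 3 equal shares of 1/16 among Victor, Lydia, Tessa.
Victor is living and takes 1/16.
Lydia is living and takes 1/16.
Tessa is living and takes 1/16.
Edmund is living and takes 3/16.
Harriet predeceased; the 3/16 allotted to Harriet's branch passes to Harriet's issue by representation.
The 3/16 is divided into 4 equal shares of 3/64 among Beatrice, Albert, Winifred, Fiona.
Beatrice is living and takes 3/64.
Albert is living and takes 3/64.
Winifred is living and takes 3/64.
Fiona predeceased; the 3/64 allotted to Fiona's branch passes to Fiona's issue by representation.
The 3/64 is divided into 4 equal shares of 3/256 among Kenneth, Prudence, Samuel, Martin.
Kenneth is living and takes 3/256.
Prudence is living and takes 3/256.
Samuel is living and takes 3/256.
Martin predeceased; the 3/256 allotted to Martin's branch passes to Martin's issue by representation.
The 3/256 is divided into 3 equal shares of 1/256 among Nora, Quentin, Judith.
Nora is living and takes 1/256.
Quentin is living and takes 1/256.
Judith is living and takes 1/256.
Isaac is living and takes 3/16.

Albert 3/64; Beatrice 3/64; Edmund 3/16; Isaac 3/16; Judith 1/256; Kenneth 3/256; Lydia 1/16; Nora 1/256; Prudence 3/256; Quentin 1/256; Rose 1/4; Samuel 3/256; Tessa 1/16; Victor 1/16; Winifred 3/64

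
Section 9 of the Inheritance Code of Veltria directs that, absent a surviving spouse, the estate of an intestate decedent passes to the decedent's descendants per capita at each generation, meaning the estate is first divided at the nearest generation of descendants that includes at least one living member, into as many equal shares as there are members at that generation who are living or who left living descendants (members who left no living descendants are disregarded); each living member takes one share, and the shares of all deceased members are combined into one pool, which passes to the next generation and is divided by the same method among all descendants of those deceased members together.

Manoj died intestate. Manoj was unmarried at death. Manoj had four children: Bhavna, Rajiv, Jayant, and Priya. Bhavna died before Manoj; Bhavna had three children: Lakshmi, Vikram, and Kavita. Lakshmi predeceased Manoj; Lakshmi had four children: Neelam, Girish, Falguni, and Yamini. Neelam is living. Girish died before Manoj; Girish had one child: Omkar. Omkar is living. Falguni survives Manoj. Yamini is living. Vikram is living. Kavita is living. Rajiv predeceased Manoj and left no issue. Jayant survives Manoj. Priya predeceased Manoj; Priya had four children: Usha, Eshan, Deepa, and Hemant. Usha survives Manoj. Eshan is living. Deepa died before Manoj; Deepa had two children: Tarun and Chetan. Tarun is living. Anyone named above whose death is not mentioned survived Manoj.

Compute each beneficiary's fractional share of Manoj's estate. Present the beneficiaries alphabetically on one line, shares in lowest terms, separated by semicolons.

There is no surviving spouse, so the entire estate passes to Manoj's descendants per capita at each generation.
At generation 1 (Bhavna, Jayant, Priya) there are 3 shares of (1)/3 = 1/3 each.
Living: Jayant — each takes 1/3.
Deceased: Bhavna and Priya. Their combined 2/3 is pooled and carried to generation 2.
At generation 2 (Lakshmi, Vikram, Kavita, Usha, Eshan, Deepa, Hemant) there are 7 shares of (2/3)/7 = 2/21 each.
Living: Vikram, Kavita, Usha, Eshan, and Hemant — each takes 2/21.
Deceased: Lakshmi and Deepa. Their combined 4/21 is pooled and carried to generation 3.
At generation 3 (Neelam, Girish, Falguni, Yamini, Tarun, Chetan) there are 6 shares of (4/21)/6 = 2/63 each.
Living: Neelam, Falguni, Yamini, Tarun, and Chetan — each takes 2/63.
Deceased: Girish. That 2/63 share is carried to generation 4.
At generation 4 (Omkar) there are 1 shares of (2/63)/1 = 2/63 each.
Living: Omkar — each takes 2/63.

Chetan 2/63; Eshan 2/21; Falguni 2/63; Hemant 2/21; Jayant 1/3; Kavita 2/21; Neelam 2/63; Omkar 2/63; Tarun 2/63; Usha 2/21; Vikram 2/21; Yamini 2/63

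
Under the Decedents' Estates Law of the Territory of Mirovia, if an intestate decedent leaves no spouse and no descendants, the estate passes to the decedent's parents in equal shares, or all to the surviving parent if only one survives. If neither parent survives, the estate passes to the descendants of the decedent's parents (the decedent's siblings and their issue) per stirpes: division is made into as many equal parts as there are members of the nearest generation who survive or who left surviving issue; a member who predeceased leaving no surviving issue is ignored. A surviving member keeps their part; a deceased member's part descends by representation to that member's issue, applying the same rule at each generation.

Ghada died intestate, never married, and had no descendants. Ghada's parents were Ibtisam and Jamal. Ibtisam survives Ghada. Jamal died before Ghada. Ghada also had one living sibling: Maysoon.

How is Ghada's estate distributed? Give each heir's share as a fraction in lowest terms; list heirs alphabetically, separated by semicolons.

Only one parent, Ibtisam, survives, so Ibtisam takes the entire estate. The siblings take nothing because a surviving parent has priority.

Ibtisam 1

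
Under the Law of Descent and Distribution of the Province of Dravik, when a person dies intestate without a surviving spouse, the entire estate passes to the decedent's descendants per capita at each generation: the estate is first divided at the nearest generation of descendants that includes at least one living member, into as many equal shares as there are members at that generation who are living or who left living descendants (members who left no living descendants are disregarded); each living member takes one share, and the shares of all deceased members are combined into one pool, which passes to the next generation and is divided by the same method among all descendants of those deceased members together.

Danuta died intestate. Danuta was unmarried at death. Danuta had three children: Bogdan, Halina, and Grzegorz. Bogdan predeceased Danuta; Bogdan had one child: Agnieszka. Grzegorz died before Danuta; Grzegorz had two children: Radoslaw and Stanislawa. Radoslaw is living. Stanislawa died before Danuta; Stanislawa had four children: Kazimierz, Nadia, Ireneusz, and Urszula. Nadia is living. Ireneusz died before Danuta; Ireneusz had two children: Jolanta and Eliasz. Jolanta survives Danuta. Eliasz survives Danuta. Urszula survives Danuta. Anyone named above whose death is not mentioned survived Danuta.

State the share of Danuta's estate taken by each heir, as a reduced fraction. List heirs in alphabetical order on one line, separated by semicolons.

There is no surviving spouse, so the entire estate passes to Danuta's descendants per capita at each generation.
At generation 1 (Bogdan, Halina, Grzegorz) there are 3 shares of (1)/3 = 1/3 each.
Living: Halina — each takes 1/3.
Deceased: Bogdan and Grzegorz. Their combined 2/3 is pooled and carried to generation 2.
At generation 2 (Agnieszka, Radoslaw, Stanislawa) there are 3 shares of (2/3)/3 = 2/9 each.
Living: Agnieszka and Radoslaw — each takes 2/9.
Deceased: Stanislawa. That 2/9 share is carried to generation 3.
At generation 3 (Kazimierz, Nadia, Ireneusz, Urszula) there are 4 shares of (2/9)/4 = 1/18 each.
Living: Kazimierz, Nadia, and Urszula — each takes 1/18.
Deceased: Ireneusz. That 1/18 share is carried to generation 4.
At generation 4 (Jolanta, Eliasz) there are 2 shares of (1/18)/2 = 1/36 each.
Living: Jolanta and Eliasz — each takes 1/36.

Agnieszka 2/9; Eliasz 1/36; Halina 1/3; Jolanta 1/36; Kazimierz 1/18; Nadia 1/18; Radoslaw 2/9; Urszula 1/18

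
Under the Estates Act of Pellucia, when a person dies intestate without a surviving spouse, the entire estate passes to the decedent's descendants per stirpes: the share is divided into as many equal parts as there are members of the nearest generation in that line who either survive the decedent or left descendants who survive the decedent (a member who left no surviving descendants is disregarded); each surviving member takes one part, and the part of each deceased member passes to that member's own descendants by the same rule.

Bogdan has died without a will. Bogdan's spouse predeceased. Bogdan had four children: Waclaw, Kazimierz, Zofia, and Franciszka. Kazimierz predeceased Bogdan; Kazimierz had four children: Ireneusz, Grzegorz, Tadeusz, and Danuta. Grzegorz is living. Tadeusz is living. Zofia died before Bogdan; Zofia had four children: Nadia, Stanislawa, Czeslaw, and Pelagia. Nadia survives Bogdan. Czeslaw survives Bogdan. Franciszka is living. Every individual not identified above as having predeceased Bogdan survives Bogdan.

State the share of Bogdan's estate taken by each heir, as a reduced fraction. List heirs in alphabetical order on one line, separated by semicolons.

Czeslaw 1/16; Danuta 1/16; Franciszka 1/4; Grzegorz 1/16; Ireneusz 1/16; Nadia 1/16; Pelagia 1/16; Stanislawa 1/16; Tadeusz 1/16; Waclaw 1/4

There is no surviving spouse, so the entire estate passes to Bogdan's descendants per stirpes.
The estate is divided into 4 equal shares of 1/4 among Waclaw, Kazimierz, Zofia, Franciszka.
Waclaw is living and takes 1/4.
Kazimierz predeceased; the 1/4 allotted to Kazimierz's branch passes to Kazimierz's issue by representation.
The 1/4 is divided into 4 equal shares of 1/16 among Ireneusz, Grzegorz, Tadeusz, Danuta.
Ireneusz is living and takes 1/16.
Grzegorz is living and takes 1/16.
Tadeusz is living and takes 1/16.
Danuta is living and takes 1/16.
Zofia predeceased; the 1/4 allotted to Zofia's branch passes to Zofia's issue by representation.
The 1/4 is divided into 4 equal shares of 1/16 among Nadia, Stanislawa, Czeslaw, Pelagia.
Nadia is living and takes 1/16.
Stanislawa is living and takes 1/16.
Czeslaw is living and takes 1/16.
Pelagia is living and takes 1/16.
Franciszka is living and takes 1/4.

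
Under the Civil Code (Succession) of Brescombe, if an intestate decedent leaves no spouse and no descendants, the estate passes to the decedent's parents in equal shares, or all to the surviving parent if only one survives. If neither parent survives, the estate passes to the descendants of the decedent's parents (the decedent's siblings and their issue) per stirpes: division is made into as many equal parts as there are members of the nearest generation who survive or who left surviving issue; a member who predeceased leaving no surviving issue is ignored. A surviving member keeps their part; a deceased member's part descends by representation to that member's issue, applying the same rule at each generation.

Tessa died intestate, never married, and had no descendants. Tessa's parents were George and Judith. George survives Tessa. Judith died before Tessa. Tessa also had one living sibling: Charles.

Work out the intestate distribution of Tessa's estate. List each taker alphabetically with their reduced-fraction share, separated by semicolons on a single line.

George 1

Only one parent, George, survives, so George takes the entire estate. The siblings take nothing because a surviving parent has priority.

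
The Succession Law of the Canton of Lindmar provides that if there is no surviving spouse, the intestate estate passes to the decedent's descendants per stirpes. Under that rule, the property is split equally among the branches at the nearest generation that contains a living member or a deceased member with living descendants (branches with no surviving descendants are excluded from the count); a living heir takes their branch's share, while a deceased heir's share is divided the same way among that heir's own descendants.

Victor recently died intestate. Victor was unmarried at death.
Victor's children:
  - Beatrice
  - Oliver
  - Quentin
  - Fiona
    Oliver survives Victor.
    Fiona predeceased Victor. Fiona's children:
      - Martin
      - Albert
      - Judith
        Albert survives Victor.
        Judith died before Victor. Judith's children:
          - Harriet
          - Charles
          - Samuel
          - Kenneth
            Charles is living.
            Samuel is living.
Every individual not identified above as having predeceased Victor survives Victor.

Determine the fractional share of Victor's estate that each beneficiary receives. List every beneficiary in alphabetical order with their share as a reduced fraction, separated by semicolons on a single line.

There is no surviving spouse, so the entire estate passes to Victor's descendants per stirpes.
The estate is divided into 4 equal shares of 1/4 among Beatrice, Oliver, Quentin, Fiona.
Beatrice is living and takes 1/4.
Oliver is living and takes 1/4.
Quentin is living and takes 1/4.
Fiona predeceased; the 1/4 allotted to Fiona's branch passes to Fiona's issue by representation.
The 1/4 is divided into 3 equal shares of 1/12 among Martin, Albert, Judith.
Martin is living and takes 1/12.
Albert is living and takes 1/12.
Judith predeceased; the 1/12 allotted to Judith's branch passes to Judith's issue by representation.
The 1/12 is divided into 4 equal shares of 1/48 among Harriet, Charles, Samuel, Kenneth.
Harriet is living and takes 1/48.
Charles is living and takes 1/48.
Samuel is living and takes 1/48.
Kenneth is living and takes 1/48.

Albert 1/12; Beatrice 1/4; Charles 1/48; Harriet 1/48; Kenneth 1/48; Martin 1/12; Oliver 1/4; Quentin 1/4; Samuel 1/48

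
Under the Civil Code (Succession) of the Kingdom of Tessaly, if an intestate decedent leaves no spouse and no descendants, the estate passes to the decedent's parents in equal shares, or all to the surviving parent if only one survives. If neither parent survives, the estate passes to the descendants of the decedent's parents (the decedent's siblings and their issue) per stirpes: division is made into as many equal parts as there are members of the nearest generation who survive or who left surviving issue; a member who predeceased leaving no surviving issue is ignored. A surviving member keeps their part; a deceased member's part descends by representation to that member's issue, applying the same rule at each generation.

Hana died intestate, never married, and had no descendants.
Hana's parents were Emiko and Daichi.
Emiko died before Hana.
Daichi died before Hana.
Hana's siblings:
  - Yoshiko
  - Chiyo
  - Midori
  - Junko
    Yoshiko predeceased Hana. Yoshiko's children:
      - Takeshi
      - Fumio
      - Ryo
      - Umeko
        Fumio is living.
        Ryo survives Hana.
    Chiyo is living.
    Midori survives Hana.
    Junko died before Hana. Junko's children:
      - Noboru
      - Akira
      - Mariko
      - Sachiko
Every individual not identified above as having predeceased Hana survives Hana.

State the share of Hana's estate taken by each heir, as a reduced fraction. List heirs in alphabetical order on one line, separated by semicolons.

Akira 1/16; Chiyo 1/4; Fumio 1/16; Mariko 1/16; Midori 1/4; Noboru 1/16; Ryo 1/16; Sachiko 1/16; Takeshi 1/16; Umeko 1/16

Neither parent survives and there are no descendants, so the estate passes to Hana's siblings and their issue per stirpes.
The estate is divided into 4 equal shares of 1/4 among Yoshiko, Chiyo, Midori, Junko.
Yoshiko predeceased; the 1/4 allotted to Yoshiko's branch passes to Yoshiko's issue by representation.
The 1/4 is divided into 4 equal shares of 1/16 among Takeshi, Fumio, Ryo, Umeko.
Takeshi is living and takes 1/16.
Fumio is living and takes 1/16.
Ryo is living and takes 1/16.
Umeko is living and takes 1/16.
Chiyo is living and takes 1/4.
Midori is living and takes 1/4.
Junko predeceased; the 1/4 allotted to Junko's branch passes to Junko's issue by representation.
The 1/4 is divided into 4 equal shares of 1/16 among Noboru, Akira, Mariko, Sachiko.
Noboru is living and takes 1/16.
Akira is living and takes 1/16.
Mariko is living and takes 1/16.
Sachiko is living and takes 1/16.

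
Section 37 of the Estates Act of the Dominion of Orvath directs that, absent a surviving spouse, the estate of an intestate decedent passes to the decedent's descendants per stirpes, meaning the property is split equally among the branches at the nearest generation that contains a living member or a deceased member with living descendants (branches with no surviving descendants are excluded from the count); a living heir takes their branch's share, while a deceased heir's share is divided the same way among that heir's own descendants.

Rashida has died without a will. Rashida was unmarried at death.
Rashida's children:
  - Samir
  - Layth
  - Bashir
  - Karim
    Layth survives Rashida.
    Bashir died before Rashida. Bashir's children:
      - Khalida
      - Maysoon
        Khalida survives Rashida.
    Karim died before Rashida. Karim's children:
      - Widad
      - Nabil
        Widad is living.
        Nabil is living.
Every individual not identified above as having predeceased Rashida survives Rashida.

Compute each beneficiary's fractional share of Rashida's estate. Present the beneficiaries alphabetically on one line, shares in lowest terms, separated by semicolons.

Khalida 1/8; Layth 1/4; Maysoon 1/8; Nabil 1/8; Samir 1/4; Widad 1/8

There is no surviving spouse, so the entire estate passes to Rashida's descendants per stirpes.
The estate is divided into 4 equal shares of 1/4 among Samir, Layth, Bashir, Karim.
Samir is living and takes 1/4.
Layth is living and takes 1/4.
Bashir predeceased; the 1/4 allotted to Bashir's branch passes to Bashir's issue by representation.
The 1/4 is divided into 2 equal shares of 1/8 among Khalida, Maysoon.
Khalida is living and takes 1/8.
Maysoon is living and takes 1/8.
Karim predeceased; the 1/4 allotted to Karim's branch passes to Karim's issue by representation.
The 1/4 is divided into 2 equal shares of 1/8 among Widad, Nabil.
Widad is living and takes 1/8.
Nabil is living and takes 1/8.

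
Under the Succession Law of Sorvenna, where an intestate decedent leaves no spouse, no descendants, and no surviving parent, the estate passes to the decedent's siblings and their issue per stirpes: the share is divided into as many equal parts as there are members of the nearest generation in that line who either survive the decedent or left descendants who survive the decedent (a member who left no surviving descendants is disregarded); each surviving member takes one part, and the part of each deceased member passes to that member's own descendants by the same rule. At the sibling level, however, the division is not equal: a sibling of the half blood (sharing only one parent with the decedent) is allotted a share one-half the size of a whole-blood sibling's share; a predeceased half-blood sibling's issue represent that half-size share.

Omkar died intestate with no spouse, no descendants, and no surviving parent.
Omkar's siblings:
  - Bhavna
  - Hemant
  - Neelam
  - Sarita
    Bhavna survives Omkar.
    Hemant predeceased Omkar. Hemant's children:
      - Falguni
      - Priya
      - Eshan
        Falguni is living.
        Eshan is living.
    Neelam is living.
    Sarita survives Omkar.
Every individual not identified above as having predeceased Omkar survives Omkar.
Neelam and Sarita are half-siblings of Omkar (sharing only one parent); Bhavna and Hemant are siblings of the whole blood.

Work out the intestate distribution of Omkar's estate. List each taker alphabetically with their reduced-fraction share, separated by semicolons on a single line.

No spouse, descendants, or parent survives, so the estate passes to Omkar's siblings per stirpes.
Half-blood siblings count for one-half the weight of whole-blood siblings at the initial division.
Dividing 1 in proportion to weights (total weight 3): Bhavna (weight 1) → 1/3; Hemant (weight 1) → 1/3; Neelam (weight 1/2) → 1/6; Sarita (weight 1/2) → 1/6.
Bhavna is living and takes 1/3.
Hemant predeceased; the 1/3 allotted to Hemant's branch passes to Hemant's issue by representation.
The 1/3 is divided into 3 equal shares of 1/9 among Falguni, Priya, Eshan.
Falguni is living and takes 1/9.
Priya is living and takes 1/9.
Eshan is living and takes 1/9.
Neelam is living and takes 1/6.
Sarita is living and takes 1/6.

Bhavna 1/3; Eshan 1/9; Falguni 1/9; Neelam 1/6; Priya 1/9; Sarita 1/6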